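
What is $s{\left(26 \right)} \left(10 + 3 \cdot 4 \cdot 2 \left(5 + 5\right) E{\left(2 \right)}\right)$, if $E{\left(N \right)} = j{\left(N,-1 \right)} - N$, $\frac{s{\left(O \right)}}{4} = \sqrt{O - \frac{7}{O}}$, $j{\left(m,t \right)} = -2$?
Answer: $- \frac{1900 \sqrt{17394}}{13} \approx -19276.0$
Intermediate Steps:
$s{\left(O \right)} = 4 \sqrt{O - \frac{7}{O}}$
$E{\left(N \right)} = -2 - N$
$s{\left(26 \right)} \left(10 + 3 \cdot 4 \cdot 2 \left(5 + 5\right) E{\left(2 \right)}\right) = 4 \sqrt{26 - \frac{7}{26}} \left(10 + 3 \cdot 4 \cdot 2 \left(5 + 5\right) \left(-2 - 2\right)\right) = 4 \sqrt{26 - \frac{7}{26}} \left(10 + 12 \cdot 2 \cdot 10 \left(-2 - 2\right)\right) = 4 \sqrt{26 - \frac{7}{26}} \left(10 + 24 \cdot 10 \left(-4\right)\right) = 4 \sqrt{\frac{669}{26}} \left(10 + 24 \left(-40\right)\right) = 4 \frac{\sqrt{17394}}{26} \left(10 - 960\right) = \frac{2 \sqrt{17394}}{13} \left(-950\right) = - \frac{1900 \sqrt{17394}}{13}$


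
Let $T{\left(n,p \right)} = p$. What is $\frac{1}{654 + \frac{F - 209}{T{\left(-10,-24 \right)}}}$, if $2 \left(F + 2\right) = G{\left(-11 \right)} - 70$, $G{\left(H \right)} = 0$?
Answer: $\frac{4}{2657} \approx 0.0015055$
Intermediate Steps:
$F = -37$ ($F = -2 + \frac{0 - 70}{2} = -2 + \frac{1}{2} \left(-70\right) = -2 - 35 = -37$)
$\frac{1}{654 + \frac{F - 209}{T{\left(-10,-24 \right)}}} = \frac{1}{654 + \frac{-37 - 209}{-24}} = \frac{1}{654 - - \frac{41}{4}} = \frac{1}{654 + \frac{41}{4}} = \frac{1}{\frac{2657}{4}} = \frac{4}{2657}$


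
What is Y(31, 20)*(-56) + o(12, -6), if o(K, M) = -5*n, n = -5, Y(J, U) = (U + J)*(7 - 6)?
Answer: -2831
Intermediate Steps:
Y(J, U) = J + U (Y(J, U) = (J + U)*1 = J + U)
o(K, M) = 25 (o(K, M) = -5*(-5) = 25)
Y(31, 20)*(-56) + o(12, -6) = (31 + 20)*(-56) + 25 = 51*(-56) + 25 = -2856 + 25 = -2831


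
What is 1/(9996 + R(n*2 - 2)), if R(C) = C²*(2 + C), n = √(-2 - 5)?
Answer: I/(4*(12*√7 + 2527*I)) ≈ 9.8916e-5 + 1.2428e-6*I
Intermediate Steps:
n = I*√7 (n = √(-7) = I*√7 ≈ 2.6458*I)
1/(9996 + R(n*2 - 2)) = 1/(9996 + ((I*√7)*2 - 2)²*(2 + ((I*√7)*2 - 2))) = 1/(9996 + (2*I*√7 - 2)²*(2 + (2*I*√7 - 2))) = 1/(9996 + (-2 + 2*I*√7)²*(2 + (-2 + 2*I*√7))) = 1/(9996 + (-2 + 2*I*√7)²*(2*I*√7)) = 1/(9996 + 2*I*√7*(-2 + 2*I*√7)²)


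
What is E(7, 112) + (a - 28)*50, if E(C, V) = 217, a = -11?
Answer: -1733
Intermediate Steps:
E(7, 112) + (a - 28)*50 = 217 + (-11 - 28)*50 = 217 - 39*50 = 217 - 1950 = -1733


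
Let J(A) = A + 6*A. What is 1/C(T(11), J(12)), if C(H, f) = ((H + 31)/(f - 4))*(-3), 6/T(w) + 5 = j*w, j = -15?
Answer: -850/987 ≈ -0.86120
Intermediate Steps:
T(w) = 6/(-5 - 15*w)
J(A) = 7*A
C(H, f) = -3*(31 + H)/(-4 + f) (C(H, f) = ((31 + H)/(-4 + f))*(-3) = -3*(31 + H)/(-4 + f))
1/C(T(11), J(12)) = 1/(3*(-31 - (-6)/(5 + 15*11))/(-4 + 7*12)) = 1/(3*(-31 - (-6)/(5 + 165))/(-4 + 84)) = 1/(3*(-31 - (-6)/170)/80) = 1/(3*(1/80)*(-31 - (-6)/170)) = 1/(3*(1/80)*(-31 - 1*(-3/85))) = 1/(3*(1/80)*(-31 + 3/85)) = 1/(3*(1/80)*(-2632/85)) = 1/(-987/850) = -850/987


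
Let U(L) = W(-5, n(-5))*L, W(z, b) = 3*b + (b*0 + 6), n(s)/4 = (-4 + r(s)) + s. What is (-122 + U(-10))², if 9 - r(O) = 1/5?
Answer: 24964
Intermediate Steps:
r(O) = 44/5 (r(O) = 9 - 1/5 = 9 - 1*⅕ = 9 - ⅕ = 44/5)
n(s) = 96/5 + 4*s (n(s) = 4*((-4 + 44/5) + s) = 4*(24/5 + s) = 96/5 + 4*s)
W(z, b) = 6 + 3*b (W(z, b) = 3*b + (0 + 6) = 3*b + 6 = 6 + 3*b)
U(L) = 18*L/5 (U(L) = (6 + 3*(96/5 + 4*(-5)))*L = (6 + 3*(96/5 - 20))*L = (6 + 3*(-⅘))*L = (6 - 12/5)*L = 18*L/5)
(-122 + U(-10))² = (-122 + (18/5)*(-10))² = (-122 - 36)² = (-158)² = 24964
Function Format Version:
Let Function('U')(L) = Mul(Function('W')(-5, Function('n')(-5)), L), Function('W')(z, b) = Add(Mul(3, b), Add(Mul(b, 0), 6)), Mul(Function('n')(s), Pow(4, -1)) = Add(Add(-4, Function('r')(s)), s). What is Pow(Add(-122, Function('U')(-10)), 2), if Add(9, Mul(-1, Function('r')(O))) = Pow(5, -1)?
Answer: 24964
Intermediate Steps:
Function('r')(O) = Rational(44, 5) (Function('r')(O) = Add(9, Mul(-1, Pow(5, -1))) = Add(9, Mul(-1, Rational(1, 5))) = Add(9, Rational(-1, 5)) = Rational(44, 5))
Function('n')(s) = Add(Rational(96, 5), Mul(4, s)) (Function('n')(s) = Mul(4, Add(Add(-4, Rational(44, 5)), s)) = Mul(4, Add(Rational(24, 5), s)) = Add(Rational(96, 5), Mul(4, s)))
Function('W')(z, b) = Add(6, Mul(3, b)) (Function('W')(z, b) = Add(Mul(3, b), Add(0, 6)) = Add(Mul(3, b), 6) = Add(6, Mul(3, b)))
Function('U')(L) = Mul(Rational(18, 5), L) (Function('U')(L) = Mul(Add(6, Mul(3, Add(Rational(96, 5), Mul(4, -5)))), L) = Mul(Add(6, Mul(3, Add(Rational(96, 5), -20))), L) = Mul(Add(6, Mul(3, Rational(-4, 5))), L) = Mul(Add(6, Rational(-12, 5)), L) = Mul(Rational(18, 5), L))
Pow(Add(-122, Function('U')(-10)), 2) = Pow(Add(-122, Mul(Rational(18, 5), -10)), 2) = Pow(Add(-122, -36), 2) = Pow(-158, 2) = 24964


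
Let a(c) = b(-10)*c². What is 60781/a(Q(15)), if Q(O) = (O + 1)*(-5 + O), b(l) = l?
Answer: -60781/256000 ≈ -0.23743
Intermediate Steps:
Q(O) = (1 + O)*(-5 + O)
a(c) = -10*c²
60781/a(Q(15)) = 60781/((-10*(-5 + 15² - 4*15)²)) = 60781/((-10*(-5 + 225 - 60)²)) = 60781/((-10*160²)) = 60781/((-10*25600)) = 60781/(-256000) = 60781*(-1/256000) = -60781/256000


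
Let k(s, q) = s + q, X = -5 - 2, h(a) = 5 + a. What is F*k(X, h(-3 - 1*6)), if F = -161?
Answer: 1771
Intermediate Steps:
X = -7
k(s, q) = q + s
F*k(X, h(-3 - 1*6)) = -161*((5 + (-3 - 1*6)) - 7) = -161*((5 + (-3 - 6)) - 7) = -161*((5 - 9) - 7) = -161*(-4 - 7) = -161*(-11) = 1771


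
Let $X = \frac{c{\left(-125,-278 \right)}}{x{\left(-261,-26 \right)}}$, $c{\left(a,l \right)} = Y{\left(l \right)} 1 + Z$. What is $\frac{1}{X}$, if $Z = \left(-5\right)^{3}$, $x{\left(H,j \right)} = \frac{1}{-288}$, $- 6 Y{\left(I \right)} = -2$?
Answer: $\frac{1}{35904} \approx 2.7852 \cdot 10^{-5}$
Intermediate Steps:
$Y{\left(I \right)} = \frac{1}{3}$ ($Y{\left(I \right)} = \left(- \frac{1}{6}\right) \left(-2\right) = \frac{1}{3}$)
$x{\left(H,j \right)} = - \frac{1}{288}$
$Z = -125$
$c{\left(a,l \right)} = - \frac{374}{3}$ ($c{\left(a,l \right)} = \frac{1}{3} \cdot 1 - 125 = \frac{1}{3} - 125 = - \frac{374}{3}$)
$X = 35904$ ($X = - \frac{374}{3 \left(- \frac{1}{288}\right)} = \left(- \frac{374}{3}\right) \left(-288\right) = 35904$)
$\frac{1}{X} = \frac{1}{35904}$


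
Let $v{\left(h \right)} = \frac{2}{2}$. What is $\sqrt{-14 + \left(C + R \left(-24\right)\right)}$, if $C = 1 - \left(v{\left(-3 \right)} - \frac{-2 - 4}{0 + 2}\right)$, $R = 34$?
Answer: $7 i \sqrt{17} \approx 28.862 i$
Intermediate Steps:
$v{\left(h \right)} = 1$ ($v{\left(h \right)} = 2 \cdot \frac{1}{2} = 1$)
$C = -3$ ($C = 1 - \left(1 - \frac{-2 - 4}{0 + 2}\right) = 1 - \left(1 - - \frac{6}{2}\right) = 1 - \left(1 - \left(-6\right) \frac{1}{2}\right) = 1 - \left(1 - -3\right) = 1 - \left(1 + 3\right) = 1 - 4 = -3$)
$\sqrt{-14 + \left(C + R \left(-24\right)\right)} = \sqrt{-14 + \left(-3 + 34 \left(-24\right)\right)} = \sqrt{-14 - 819} = \sqrt{-833} = 7 i \sqrt{17}$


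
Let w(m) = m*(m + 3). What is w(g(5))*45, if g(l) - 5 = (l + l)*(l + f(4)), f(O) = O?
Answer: 418950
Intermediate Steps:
g(l) = 5 + 2*l*(4 + l) (g(l) = 5 + (l + l)*(l + 4) = 5 + (2*l)*(4 + l) = 5 + 2*l*(4 + l))
w(m) = m*(3 + m)
w(g(5))*45 = ((5 + 2*5² + 8*5)*(3 + (5 + 2*5² + 8*5)))*45 = ((5 + 2*25 + 40)*(3 + (5 + 2*25 + 40)))*45 = ((5 + 50 + 40)*(3 + (5 + 50 + 40)))*45 = (95*(3 + 95))*45 = (95*98)*45 = 9310*45 = 418950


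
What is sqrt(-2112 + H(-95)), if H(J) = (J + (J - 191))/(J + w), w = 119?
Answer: I*sqrt(34046)/4 ≈ 46.129*I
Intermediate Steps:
H(J) = (-191 + 2*J)/(119 + J) (H(J) = (J + (J - 191))/(J + 119) = (J + (-191 + J))/(119 + J) = (-191 + 2*J)/(119 + J))
sqrt(-2112 + H(-95)) = sqrt(-2112 + (-191 + 2*(-95))/(119 - 95)) = sqrt(-2112 + (-191 - 190)/24) = sqrt(-2112 + (1/24)*(-381)) = sqrt(-2112 - 127/8) = sqrt(-17023/8) = I*sqrt(34046)/4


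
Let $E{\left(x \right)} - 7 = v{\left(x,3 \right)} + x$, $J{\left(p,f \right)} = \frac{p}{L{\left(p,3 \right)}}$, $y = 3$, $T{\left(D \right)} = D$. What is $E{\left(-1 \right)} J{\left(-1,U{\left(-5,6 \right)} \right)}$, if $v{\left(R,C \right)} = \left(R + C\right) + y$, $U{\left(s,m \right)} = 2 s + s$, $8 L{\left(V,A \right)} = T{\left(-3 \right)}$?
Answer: $\frac{88}{3} \approx 29.333$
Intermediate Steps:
$L{\left(V,A \right)} = - \frac{3}{8}$ ($L{\left(V,A \right)} = \frac{1}{8} \left(-3\right) = - \frac{3}{8}$)
$U{\left(s,m \right)} = 3 s$
$v{\left(R,C \right)} = 3 + C + R$ ($v{\left(R,C \right)} = \left(R + C\right) + 3 = \left(C + R\right) + 3 = 3 + C + R$)
$J{\left(p,f \right)} = - \frac{8 p}{3}$ ($J{\left(p,f \right)} = \frac{p}{- \frac{3}{8}} = p \left(- \frac{8}{3}\right) = - \frac{8 p}{3}$)
$E{\left(x \right)} = 13 + 2 x$ ($E{\left(x \right)} = 7 + \left(\left(3 + 3 + x\right) + x\right) = 7 + \left(\left(6 + x\right) + x\right) = 7 + \left(6 + 2 x\right) = 13 + 2 x$)
$E{\left(-1 \right)} J{\left(-1,U{\left(-5,6 \right)} \right)} = \left(13 + 2 \left(-1\right)\right) \left(\left(- \frac{8}{3}\right) \left(-1\right)\right) = \left(13 - 2\right) \frac{8}{3} = 11 \cdot \frac{8}{3} = \frac{88}{3}$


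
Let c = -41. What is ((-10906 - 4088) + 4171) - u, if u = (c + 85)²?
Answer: -12759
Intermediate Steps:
u = 1936 (u = (-41 + 85)² = 44² = 1936)
((-10906 - 4088) + 4171) - u = ((-10906 - 4088) + 4171) - 1*1936 = (-14994 + 4171) - 1936 = -10823 - 1936 = -12759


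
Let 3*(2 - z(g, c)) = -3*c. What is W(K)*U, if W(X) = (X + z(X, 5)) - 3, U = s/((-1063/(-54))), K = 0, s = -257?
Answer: -55512/1063 ≈ -52.222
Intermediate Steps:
z(g, c) = 2 + c (z(g, c) = 2 - (-1)*c = 2 + c)
U = -13878/1063 (U = -257/((-1063/(-54))) = -257/((-1063*(-1/54))) = -257/1063/54 = -257*54/1063 = -13878/1063 ≈ -13.055)
W(X) = 4 + X (W(X) = (X + (2 + 5)) - 3 = (X + 7) - 3 = (7 + X) - 3 = 4 + X)
W(K)*U = (4 + 0)*(-13878/1063) = 4*(-13878/1063) = -55512/1063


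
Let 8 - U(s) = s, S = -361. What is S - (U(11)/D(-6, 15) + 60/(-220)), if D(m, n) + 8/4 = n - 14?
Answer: -4001/11 ≈ -363.73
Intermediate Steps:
U(s) = 8 - s
D(m, n) = -16 + n (D(m, n) = -2 + (n - 14) = -2 + (-14 + n) = -16 + n)
S - (U(11)/D(-6, 15) + 60/(-220)) = -361 - ((8 - 1*11)/(-16 + 15) + 60/(-220)) = -361 - ((8 - 11)/(-1) + 60*(-1/220)) = -361 - (-3*(-1) - 3/11) = -361 - (3 - 3/11) = -361 - 1*30/11 = -361 - 30/11 = -4001/11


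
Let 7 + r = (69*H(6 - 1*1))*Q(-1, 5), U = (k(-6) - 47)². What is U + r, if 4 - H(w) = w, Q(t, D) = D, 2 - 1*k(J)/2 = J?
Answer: 609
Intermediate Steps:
k(J) = 4 - 2*J
U = 961 (U = ((4 - 2*(-6)) - 47)² = ((4 + 12) - 47)² = (16 - 47)² = (-31)² = 961)
H(w) = 4 - w
r = -352 (r = -7 + (69*(4 - (6 - 1*1)))*5 = -7 + (69*(4 - (6 - 1)))*5 = -7 + (69*(4 - 1*5))*5 = -7 + (69*(4 - 5))*5 = -7 + (69*(-1))*5 = -7 - 69*5 = -7 - 345 = -352)
U + r = 961 - 352 = 609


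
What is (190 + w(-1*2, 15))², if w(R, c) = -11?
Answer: 32041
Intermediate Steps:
(190 + w(-1*2, 15))² = (190 - 11)² = 179² = 32041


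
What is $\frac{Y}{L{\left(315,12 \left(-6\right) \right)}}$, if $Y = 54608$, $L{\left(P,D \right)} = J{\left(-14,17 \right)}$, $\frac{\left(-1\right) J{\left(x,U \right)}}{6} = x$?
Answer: $\frac{13652}{21} \approx 650.1$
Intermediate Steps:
$J{\left(x,U \right)} = - 6 x$
$L{\left(P,D \right)} = 84$ ($L{\left(P,D \right)} = \left(-6\right) \left(-14\right) = 84$)
$\frac{Y}{L{\left(315,12 \left(-6\right) \right)}} = \frac{54608}{84} = 54608 \cdot \frac{1}{84} = \frac{13652}{21}$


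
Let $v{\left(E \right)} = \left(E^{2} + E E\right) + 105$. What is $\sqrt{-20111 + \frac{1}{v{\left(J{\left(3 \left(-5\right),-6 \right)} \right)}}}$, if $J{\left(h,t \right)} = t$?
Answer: $\frac{i \sqrt{630057342}}{177} \approx 141.81 i$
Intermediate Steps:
$v{\left(E \right)} = 105 + 2 E^{2}$ ($v{\left(E \right)} = \left(E^{2} + E^{2}\right) + 105 = 2 E^{2} + 105 = 105 + 2 E^{2}$)
$\sqrt{-20111 + \frac{1}{v{\left(J{\left(3 \left(-5\right),-6 \right)} \right)}}} = \sqrt{-20111 + \frac{1}{105 + 2 \left(-6\right)^{2}}} = \sqrt{-20111 + \frac{1}{105 + 2 \cdot 36}} = \sqrt{-20111 + \frac{1}{105 + 72}} = \sqrt{-20111 + \frac{1}{177}} = \sqrt{- \frac{3559646}{177}} = \frac{i \sqrt{630057342}}{177}$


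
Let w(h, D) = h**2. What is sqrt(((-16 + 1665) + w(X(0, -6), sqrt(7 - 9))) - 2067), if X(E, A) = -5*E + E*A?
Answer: I*sqrt(418) ≈ 20.445*I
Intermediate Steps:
X(E, A) = -5*E + A*E
sqrt(((-16 + 1665) + w(X(0, -6), sqrt(7 - 9))) - 2067) = sqrt(((-16 + 1665) + (0*(-5 - 6))**2) - 2067) = sqrt((1649 + (0*(-11))**2) - 2067) = sqrt((1649 + 0**2) - 2067) = sqrt((1649 + 0) - 2067) = sqrt(1649 - 2067) = sqrt(-418) = I*sqrt(418)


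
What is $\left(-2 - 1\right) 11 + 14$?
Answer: $-19$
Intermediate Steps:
$\left(-2 - 1\right) 11 + 14 = \left(-3\right) 11 + 14 = -33 + 14 = -19$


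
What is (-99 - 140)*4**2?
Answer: -3824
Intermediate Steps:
(-99 - 140)*4**2 = -239*16 = -3824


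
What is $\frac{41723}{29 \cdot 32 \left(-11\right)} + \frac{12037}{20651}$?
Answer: $- \frac{67158907}{19164128} \approx -3.5044$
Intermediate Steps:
$\frac{41723}{29 \cdot 32 \left(-11\right)} + \frac{12037}{20651} = \frac{41723}{928 \left(-11\right)} + 12037 \cdot \frac{1}{20651} = \frac{41723}{-10208} + \frac{12037}{20651} = 41723 \left(- \frac{1}{10208}\right) + \frac{12037}{20651} = - \frac{3793}{928} + \frac{12037}{20651} = - \frac{67158907}{19164128}$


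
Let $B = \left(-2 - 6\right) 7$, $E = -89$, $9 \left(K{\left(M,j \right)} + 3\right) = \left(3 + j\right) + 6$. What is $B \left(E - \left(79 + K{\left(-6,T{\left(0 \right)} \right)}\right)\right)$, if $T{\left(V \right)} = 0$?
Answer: $9296$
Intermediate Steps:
$K{\left(M,j \right)} = -2 + \frac{j}{9}$ ($K{\left(M,j \right)} = -3 + \frac{\left(3 + j\right) + 6}{9} = -3 + \frac{9 + j}{9} = -3 + \left(1 + \frac{j}{9}\right) = -2 + \frac{j}{9}$)
$B = -56$ ($B = \left(-8\right) 7 = -56$)
$B \left(E - \left(79 + K{\left(-6,T{\left(0 \right)} \right)}\right)\right) = - 56 \left(-89 - \left(77 + 0\right)\right) = - 56 \left(-89 - 77\right) = \left(-56\right) \left(-166\right) = 9296$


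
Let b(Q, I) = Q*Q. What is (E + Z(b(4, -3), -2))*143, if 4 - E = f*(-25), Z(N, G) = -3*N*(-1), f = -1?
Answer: 3861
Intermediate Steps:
b(Q, I) = Q²
Z(N, G) = 3*N
E = -21 (E = 4 - (-1)*(-25) = 4 - 1*25 = 4 - 25 = -21)
(E + Z(b(4, -3), -2))*143 = (-21 + 3*4²)*143 = (-21 + 3*16)*143 = (-21 + 48)*143 = 27*143 = 3861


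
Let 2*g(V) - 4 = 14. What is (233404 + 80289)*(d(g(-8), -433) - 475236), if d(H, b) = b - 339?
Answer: -149320377544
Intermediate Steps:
g(V) = 9 (g(V) = 2 + (1/2)*14 = 2 + 7 = 9)
d(H, b) = -339 + b
(233404 + 80289)*(d(g(-8), -433) - 475236) = (233404 + 80289)*((-339 - 433) - 475236) = 313693*(-772 - 475236) = 313693*(-476008) = -149320377544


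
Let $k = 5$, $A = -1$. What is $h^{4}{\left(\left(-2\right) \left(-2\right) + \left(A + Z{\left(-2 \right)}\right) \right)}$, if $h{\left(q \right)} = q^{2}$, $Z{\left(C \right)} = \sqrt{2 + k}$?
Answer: $\left(3 + \sqrt{7}\right)^{8} \approx 1.0322 \cdot 10^{6}$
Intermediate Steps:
$Z{\left(C \right)} = \sqrt{7}$ ($Z{\left(C \right)} = \sqrt{2 + 5} = \sqrt{7}$)
$h^{4}{\left(\left(-2\right) \left(-2\right) + \left(A + Z{\left(-2 \right)}\right) \right)} = \left(\left(\left(-2\right) \left(-2\right) - \left(1 - \sqrt{7}\right)\right)^{2}\right)^{4} = \left(\left(4 - \left(1 - \sqrt{7}\right)\right)^{2}\right)^{4} = \left(\left(3 + \sqrt{7}\right)^{2}\right)^{4} = \left(3 + \sqrt{7}\right)^{8}$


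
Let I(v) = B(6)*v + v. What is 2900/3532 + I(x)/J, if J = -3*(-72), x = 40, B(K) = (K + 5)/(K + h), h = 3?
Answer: 264475/214569 ≈ 1.2326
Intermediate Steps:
B(K) = (5 + K)/(3 + K) (B(K) = (K + 5)/(K + 3) = (5 + K)/(3 + K))
I(v) = 20*v/9 (I(v) = ((5 + 6)/(3 + 6))*v + v = (11/9)*v + v = ((⅑)*11)*v + v = 11*v/9 + v = 20*v/9)
J = 216
2900/3532 + I(x)/J = 2900/3532 + ((20/9)*40)/216 = 2900*(1/3532) + (800/9)*(1/216) = 725/883 + 100/243 = 264475/214569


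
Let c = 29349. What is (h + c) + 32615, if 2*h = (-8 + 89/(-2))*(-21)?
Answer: 250061/4 ≈ 62515.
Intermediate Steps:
h = 2205/4 (h = ((-8 + 89/(-2))*(-21))/2 = ((-8 + 89*(-½))*(-21))/2 = ((-8 - 89/2)*(-21))/2 = (-105/2*(-21))/2 = (½)*(2205/2) = 2205/4 ≈ 551.25)
(h + c) + 32615 = (2205/4 + 29349) + 32615 = 119601/4 + 32615 = 250061/4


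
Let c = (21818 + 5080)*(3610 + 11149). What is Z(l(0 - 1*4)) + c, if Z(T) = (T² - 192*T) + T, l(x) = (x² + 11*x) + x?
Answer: 396994718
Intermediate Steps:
l(x) = x² + 12*x
c = 396987582 (c = 26898*14759 = 396987582)
Z(T) = T² - 191*T
Z(l(0 - 1*4)) + c = ((0 - 1*4)*(12 + (0 - 1*4)))*(-191 + (0 - 1*4)*(12 + (0 - 1*4))) + 396987582 = ((0 - 4)*(12 + (0 - 4)))*(-191 + (0 - 4)*(12 + (0 - 4))) + 396987582 = (-4*(12 - 4))*(-191 - 4*(12 - 4)) + 396987582 = (-4*8)*(-191 - 4*8) + 396987582 = -32*(-191 - 32) + 396987582 = -32*(-223) + 396987582 = 7136 + 396987582 = 396994718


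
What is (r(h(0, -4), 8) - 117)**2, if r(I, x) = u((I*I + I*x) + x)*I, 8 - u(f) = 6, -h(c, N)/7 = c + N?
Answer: 3721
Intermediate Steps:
h(c, N) = -7*N - 7*c (h(c, N) = -7*(c + N) = -7*(N + c) = -7*N - 7*c)
u(f) = 2 (u(f) = 8 - 1*6 = 8 - 6 = 2)
r(I, x) = 2*I
(r(h(0, -4), 8) - 117)**2 = (2*(-7*(-4) - 7*0) - 117)**2 = (2*(28 + 0) - 117)**2 = (2*28 - 117)**2 = (56 - 117)**2 = (-61)**2 = 3721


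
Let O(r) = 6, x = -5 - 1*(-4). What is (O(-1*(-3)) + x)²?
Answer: 25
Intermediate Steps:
x = -1 (x = -5 + 4 = -1)
(O(-1*(-3)) + x)² = (6 - 1)² = 5² = 25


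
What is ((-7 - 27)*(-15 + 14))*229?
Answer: 7786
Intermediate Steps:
((-7 - 27)*(-15 + 14))*229 = -34*(-1)*229 = 34*229 = 7786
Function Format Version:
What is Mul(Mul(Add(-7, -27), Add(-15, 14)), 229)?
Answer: 7786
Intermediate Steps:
Mul(Mul(Add(-7, -27), Add(-15, 14)), 229) = Mul(Mul(-34, -1), 229) = Mul(34, 229) = 7786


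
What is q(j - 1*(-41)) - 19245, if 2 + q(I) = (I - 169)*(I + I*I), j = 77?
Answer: -735389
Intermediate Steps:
q(I) = -2 + (-169 + I)*(I + I²) (q(I) = -2 + (I - 169)*(I + I*I) = -2 + (-169 + I)*(I + I²))
q(j - 1*(-41)) - 19245 = (-2 + (77 - 1*(-41))³ - 169*(77 - 1*(-41)) - 168*(77 - 1*(-41))²) - 19245 = (-2 + (77 + 41)³ - 169*(77 + 41) - 168*(77 + 41)²) - 19245 = (-2 + 118³ - 169*118 - 168*118²) - 19245 = (-2 + 1643032 - 19942 - 168*13924) - 19245 = (-2 + 1643032 - 19942 - 2339232) - 19245 = -716144 - 19245 = -735389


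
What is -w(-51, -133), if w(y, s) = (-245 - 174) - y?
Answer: 368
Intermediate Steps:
w(y, s) = -419 - y
-w(-51, -133) = -(-419 - 1*(-51)) = -(-419 + 51) = -1*(-368) = 368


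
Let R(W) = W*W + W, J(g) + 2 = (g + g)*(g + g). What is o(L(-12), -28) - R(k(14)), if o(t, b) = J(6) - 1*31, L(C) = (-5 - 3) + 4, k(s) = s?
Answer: -99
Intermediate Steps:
J(g) = -2 + 4*g² (J(g) = -2 + (g + g)*(g + g) = -2 + (2*g)*(2*g) = -2 + 4*g²)
L(C) = -4 (L(C) = -8 + 4 = -4)
o(t, b) = 111 (o(t, b) = (-2 + 4*6²) - 1*31 = (-2 + 4*36) - 31 = (-2 + 144) - 31 = 142 - 31 = 111)
R(W) = W + W² (R(W) = W² + W = W + W²)
o(L(-12), -28) - R(k(14)) = 111 - 14*(1 + 14) = 111 - 14*15 = 111 - 1*210 = 111 - 210 = -99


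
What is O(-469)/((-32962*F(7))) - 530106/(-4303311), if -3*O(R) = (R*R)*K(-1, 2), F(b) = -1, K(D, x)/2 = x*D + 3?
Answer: -306783519971/70922868591 ≈ -4.3256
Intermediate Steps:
K(D, x) = 6 + 2*D*x (K(D, x) = 2*(x*D + 3) = 2*(D*x + 3) = 2*(3 + D*x) = 6 + 2*D*x)
O(R) = -2*R²/3 (O(R) = -R*R*(6 + 2*(-1)*2)/3 = -R²*(6 - 4)/3 = -R²*2/3 = -2*R²/3)
O(-469)/((-32962*F(7))) - 530106/(-4303311) = (-⅔*(-469)²)/((-32962*(-1))) - 530106/(-4303311) = -⅔*219961/32962 - 530106*(-1/4303311) = -439922/3*1/32962 + 176702/1434437 = -219961/49443 + 176702/1434437 = -306783519971/70922868591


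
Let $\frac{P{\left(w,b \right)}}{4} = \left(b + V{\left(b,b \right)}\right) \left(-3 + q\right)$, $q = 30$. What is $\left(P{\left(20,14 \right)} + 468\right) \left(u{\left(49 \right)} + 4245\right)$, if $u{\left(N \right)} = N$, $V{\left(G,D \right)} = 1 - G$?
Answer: $2473344$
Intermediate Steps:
$P{\left(w,b \right)} = 108$ ($P{\left(w,b \right)} = 4 \left(b - \left(-1 + b\right)\right) \left(-3 + 30\right) = 4 \cdot 1 \cdot 27 = 4 \cdot 27 = 108$)
$\left(P{\left(20,14 \right)} + 468\right) \left(u{\left(49 \right)} + 4245\right) = \left(108 + 468\right) \left(49 + 4245\right) = 576 \cdot 4294 = 2473344$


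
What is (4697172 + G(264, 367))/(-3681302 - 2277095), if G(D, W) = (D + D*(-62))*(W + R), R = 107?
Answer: 2936124/5958397 ≈ 0.49277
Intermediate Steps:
G(D, W) = -61*D*(107 + W) (G(D, W) = (D + D*(-62))*(W + 107) = (D - 62*D)*(107 + W) = (-61*D)*(107 + W) = -61*D*(107 + W))
(4697172 + G(264, 367))/(-3681302 - 2277095) = (4697172 - 61*264*(107 + 367))/(-3681302 - 2277095) = (4697172 - 61*264*474)/(-5958397) = (4697172 - 7633296)*(-1/5958397) = -2936124*(-1/5958397) = 2936124/5958397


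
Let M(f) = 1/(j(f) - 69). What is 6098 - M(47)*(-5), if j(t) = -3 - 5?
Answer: 469541/77 ≈ 6097.9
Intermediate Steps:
j(t) = -8
M(f) = -1/77 (M(f) = 1/(-8 - 69) = 1/(-77) = -1/77)
6098 - M(47)*(-5) = 6098 - (-1)*(-5)/77 = 6098 - 1*5/77 = 6098 - 5/77 = 469541/77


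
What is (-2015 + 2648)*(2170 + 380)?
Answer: 1614150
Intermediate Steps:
(-2015 + 2648)*(2170 + 380) = 633*2550 = 1614150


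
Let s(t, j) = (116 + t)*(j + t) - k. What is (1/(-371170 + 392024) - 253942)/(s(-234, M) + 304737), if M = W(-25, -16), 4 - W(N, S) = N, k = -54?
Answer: -5295706467/6860569774 ≈ -0.77190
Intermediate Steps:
W(N, S) = 4 - N
M = 29 (M = 4 - 1*(-25) = 4 + 25 = 29)
s(t, j) = 54 + (116 + t)*(j + t) (s(t, j) = (116 + t)*(j + t) - 1*(-54) = (116 + t)*(j + t) + 54 = 54 + (116 + t)*(j + t))
(1/(-371170 + 392024) - 253942)/(s(-234, M) + 304737) = (1/(-371170 + 392024) - 253942)/((54 + (-234)² + 116*29 + 116*(-234) + 29*(-234)) + 304737) = (1/20854 - 253942)/((54 + 54756 + 3364 - 27144 - 6786) + 304737) = (1/20854 - 253942)/(24244 + 304737) = -5295706467/20854/328981 = -5295706467/20854*1/328981 = -5295706467/6860569774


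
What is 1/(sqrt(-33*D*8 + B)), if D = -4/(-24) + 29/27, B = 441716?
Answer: 3*sqrt(248281)/993124 ≈ 0.0015052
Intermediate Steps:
D = 67/54 (D = -4*(-1/24) + 29*(1/27) = 1/6 + 29/27 = 67/54 ≈ 1.2407)
1/(sqrt(-33*D*8 + B)) = 1/(sqrt(-33*67/54*8 + 441716)) = 1/(sqrt(-737/18*8 + 441716)) = 1/(sqrt(-2948/9 + 441716)) = 1/(sqrt(3972496/9)) = 1/(4*sqrt(248281)/3) = 3*sqrt(248281)/993124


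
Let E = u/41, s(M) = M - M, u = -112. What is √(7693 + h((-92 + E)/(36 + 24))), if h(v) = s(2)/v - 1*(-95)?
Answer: 2*√1947 ≈ 88.250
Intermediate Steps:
s(M) = 0
E = -112/41 ≈ -2.7317
h(v) = 95 (h(v) = 0/v - 1*(-95) = 0 + 95 = 95)
√(7693 + h((-92 + E)/(36 + 24))) = √(7693 + 95) = √7788 = 2*√1947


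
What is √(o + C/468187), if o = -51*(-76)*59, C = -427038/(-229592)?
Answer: √165145977938457883373054631/26872997426 ≈ 478.21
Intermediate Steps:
C = 213519/114796 (C = -427038*(-1/229592) = 213519/114796 ≈ 1.8600)
o = 228684 (o = 3876*59 = 228684)
√(o + C/468187) = √(228684 + (213519/114796)/468187) = √(228684 + (213519/114796)*(1/468187)) = √(228684 + 213519/53745994852) = √(12290849086948287/53745994852) = √165145977938457883373054631/26872997426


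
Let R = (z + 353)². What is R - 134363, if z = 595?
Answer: 764341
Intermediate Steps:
R = 898704 (R = (595 + 353)² = 948² = 898704)
R - 134363 = 898704 - 134363 = 764341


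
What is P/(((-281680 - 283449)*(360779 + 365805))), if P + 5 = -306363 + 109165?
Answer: 197203/410613689336 ≈ 4.8026e-7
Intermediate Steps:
P = -197203 (P = -5 + (-306363 + 109165) = -5 - 197198 = -197203)
P/(((-281680 - 283449)*(360779 + 365805))) = -197203*1/((-281680 - 283449)*(360779 + 365805)) = -197203/((-565129*726584)) = -197203/(-410613689336) = -197203*(-1/410613689336) = 197203/410613689336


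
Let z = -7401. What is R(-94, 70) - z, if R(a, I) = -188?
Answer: 7213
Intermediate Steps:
R(-94, 70) - z = -188 - 1*(-7401) = -188 + 7401 = 7213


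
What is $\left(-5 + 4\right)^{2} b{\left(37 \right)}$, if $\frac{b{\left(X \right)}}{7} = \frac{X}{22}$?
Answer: $\frac{259}{22} \approx 11.773$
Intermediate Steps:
$b{\left(X \right)} = \frac{7 X}{22}$ ($b{\left(X \right)} = 7 \frac{X}{22} = \frac{7 X}{22}$)
$\left(-5 + 4\right)^{2} b{\left(37 \right)} = \left(-5 + 4\right)^{2} \cdot \frac{7}{22} \cdot 37 = \left(-1\right)^{2} \cdot \frac{259}{22} = 1 \cdot \frac{259}{22} = \frac{259}{22}$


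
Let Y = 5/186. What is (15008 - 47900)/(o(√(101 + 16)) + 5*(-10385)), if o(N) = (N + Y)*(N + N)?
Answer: 136159314791/213979421743 + 424855*√13/213979421743 ≈ 0.63633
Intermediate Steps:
Y = 5/186 (Y = 5*(1/186) = 5/186 ≈ 0.026882)
o(N) = 2*N*(5/186 + N) (o(N) = (N + 5/186)*(N + N) = (5/186 + N)*(2*N) = 2*N*(5/186 + N))
(15008 - 47900)/(o(√(101 + 16)) + 5*(-10385)) = (15008 - 47900)/(√(101 + 16)*(5 + 186*√(101 + 16))/93 + 5*(-10385)) = -32892/(√117*(5 + 186*√117)/93 - 51925) = -32892/((3*√13)*(5 + 186*(3*√13))/93 - 51925) = -32892/((3*√13)*(5 + 558*√13)/93 - 51925) = -32892/(√13*(5 + 558*√13)/31 - 51925) = -32892/(-51925 + √13*(5 + 558*√13)/31)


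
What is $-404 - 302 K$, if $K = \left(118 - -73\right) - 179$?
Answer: $-4028$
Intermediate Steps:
$K = 12$ ($K = \left(118 + 73\right) - 179 = 191 - 179 = 12$)
$-404 - 302 K = -404 - 3624 = -4028$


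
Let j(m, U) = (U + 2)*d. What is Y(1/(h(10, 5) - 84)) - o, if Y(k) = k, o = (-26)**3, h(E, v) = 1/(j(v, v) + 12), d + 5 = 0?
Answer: 33974385/1933 ≈ 17576.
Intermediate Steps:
d = -5 (d = -5 + 0 = -5)
j(m, U) = -10 - 5*U (j(m, U) = (U + 2)*(-5) = (2 + U)*(-5) = -10 - 5*U)
h(E, v) = 1/(2 - 5*v) (h(E, v) = 1/((-10 - 5*v) + 12) = 1/(2 - 5*v))
o = -17576
Y(1/(h(10, 5) - 84)) - o = 1/(-1/(-2 + 5*5) - 84) - 1*(-17576) = 1/(-1/(-2 + 25) - 84) + 17576 = 1/(-1/23 - 84) + 17576 = 1/(-1933/23) + 17576 = -23/1933 + 17576 = 33974385/1933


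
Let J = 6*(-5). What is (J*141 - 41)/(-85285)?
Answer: 4271/85285 ≈ 0.050079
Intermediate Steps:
J = -30
(J*141 - 41)/(-85285) = (-30*141 - 41)/(-85285) = (-4230 - 41)*(-1/85285) = -4271*(-1/85285) = 4271/85285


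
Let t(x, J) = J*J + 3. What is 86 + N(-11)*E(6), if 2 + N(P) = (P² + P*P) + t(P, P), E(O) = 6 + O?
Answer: 4454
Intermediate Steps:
t(x, J) = 3 + J² (t(x, J) = J² + 3 = 3 + J²)
N(P) = 1 + 3*P² (N(P) = -2 + ((P² + P*P) + (3 + P²)) = -2 + ((P² + P²) + (3 + P²)) = -2 + (2*P² + (3 + P²)) = -2 + (3 + 3*P²) = 1 + 3*P²)
86 + N(-11)*E(6) = 86 + (1 + 3*(-11)²)*(6 + 6) = 86 + (1 + 3*121)*12 = 86 + (1 + 363)*12 = 86 + 364*12 = 86 + 4368 = 4454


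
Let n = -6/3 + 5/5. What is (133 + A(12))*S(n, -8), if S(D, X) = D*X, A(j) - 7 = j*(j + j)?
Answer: 3424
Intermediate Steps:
A(j) = 7 + 2*j² (A(j) = 7 + j*(j + j) = 7 + j*(2*j) = 7 + 2*j²)
n = -1 (n = -6*⅓ + 5*(⅕) = -2 + 1 = -1)
(133 + A(12))*S(n, -8) = (133 + (7 + 2*12²))*(-1*(-8)) = (133 + (7 + 2*144))*8 = (133 + (7 + 288))*8 = (133 + 295)*8 = 428*8 = 3424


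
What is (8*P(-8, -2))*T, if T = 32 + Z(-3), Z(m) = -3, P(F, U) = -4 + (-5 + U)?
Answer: -2552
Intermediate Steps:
P(F, U) = -9 + U
T = 29 (T = 32 - 3 = 29)
(8*P(-8, -2))*T = (8*(-9 - 2))*29 = (8*(-11))*29 = -88*29 = -2552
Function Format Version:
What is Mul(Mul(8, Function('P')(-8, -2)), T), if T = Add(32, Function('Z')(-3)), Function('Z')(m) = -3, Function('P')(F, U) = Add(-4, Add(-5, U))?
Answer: -2552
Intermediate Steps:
Function('P')(F, U) = Add(-9, U)
T = 29 (T = Add(32, -3) = 29)
Mul(Mul(8, Function('P')(-8, -2)), T) = Mul(Mul(8, Add(-9, -2)), 29) = Mul(Mul(8, -11), 29) = Mul(-88, 29) = -2552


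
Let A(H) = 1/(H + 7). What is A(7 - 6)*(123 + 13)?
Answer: 17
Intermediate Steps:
A(H) = 1/(7 + H)
A(7 - 6)*(123 + 13) = (123 + 13)/(7 + (7 - 6)) = 136/(7 + 1) = 136/8 = (1/8)*136 = 17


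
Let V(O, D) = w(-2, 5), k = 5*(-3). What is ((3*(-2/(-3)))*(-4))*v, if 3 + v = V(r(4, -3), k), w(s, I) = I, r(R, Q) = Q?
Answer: -16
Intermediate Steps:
k = -15
V(O, D) = 5
v = 2 (v = -3 + 5 = 2)
((3*(-2/(-3)))*(-4))*v = ((3*(-2/(-3)))*(-4))*2 = ((3*(-2*(-⅓)))*(-4))*2 = ((3*(⅔))*(-4))*2 = (2*(-4))*2 = -8*2 = -16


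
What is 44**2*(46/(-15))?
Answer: -89056/15 ≈ -5937.1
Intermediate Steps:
44**2*(46/(-15)) = 1936*(46*(-1/15)) = 1936*(-46/15) = -89056/15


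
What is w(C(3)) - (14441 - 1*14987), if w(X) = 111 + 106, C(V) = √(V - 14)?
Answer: 763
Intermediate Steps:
C(V) = √(-14 + V)
w(X) = 217
w(C(3)) - (14441 - 1*14987) = 217 - (14441 - 1*14987) = 217 - (14441 - 14987) = 217 - 1*(-546) = 217 + 546 = 763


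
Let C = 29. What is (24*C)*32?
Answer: 22272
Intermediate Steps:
(24*C)*32 = (24*29)*32 = 696*32 = 22272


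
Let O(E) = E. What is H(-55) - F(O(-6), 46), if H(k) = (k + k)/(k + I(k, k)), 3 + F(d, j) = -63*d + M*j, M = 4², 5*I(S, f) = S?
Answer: -3328/3 ≈ -1109.3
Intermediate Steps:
I(S, f) = S/5
M = 16
F(d, j) = -3 - 63*d + 16*j (F(d, j) = -3 + (-63*d + 16*j) = -3 - 63*d + 16*j)
H(k) = 5/3 (H(k) = (k + k)/(k + k/5) = (2*k)/((6*k/5)) = (2*k)*(5/(6*k)) = 5/3)
H(-55) - F(O(-6), 46) = 5/3 - (-3 - 63*(-6) + 16*46) = 5/3 - (-3 + 378 + 736) = 5/3 - 1*1111 = 5/3 - 1111 = -3328/3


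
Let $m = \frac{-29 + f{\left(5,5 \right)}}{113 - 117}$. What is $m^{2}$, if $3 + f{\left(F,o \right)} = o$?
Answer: $\frac{729}{16} \approx 45.563$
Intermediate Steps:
$f{\left(F,o \right)} = -3 + o$
$m = \frac{27}{4}$ ($m = \frac{-29 + \left(-3 + 5\right)}{113 - 117} = \frac{-29 + 2}{-4} = \left(-27\right) \left(- \frac{1}{4}\right) = \frac{27}{4} \approx 6.75$)
$m^{2} = \left(\frac{27}{4}\right)^{2} = \frac{729}{16}$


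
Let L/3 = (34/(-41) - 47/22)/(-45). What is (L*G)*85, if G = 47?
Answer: 2137325/2706 ≈ 789.85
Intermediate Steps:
L = 535/2706 (L = 3*((34/(-41) - 47/22)/(-45)) = 3*((34*(-1/41) - 47*1/22)*(-1/45)) = 3*((-34/41 - 47/22)*(-1/45)) = 3*(-2675/902*(-1/45)) = 3*(535/8118) = 535/2706 ≈ 0.19771)
(L*G)*85 = ((535/2706)*47)*85 = (25145/2706)*85 = 2137325/2706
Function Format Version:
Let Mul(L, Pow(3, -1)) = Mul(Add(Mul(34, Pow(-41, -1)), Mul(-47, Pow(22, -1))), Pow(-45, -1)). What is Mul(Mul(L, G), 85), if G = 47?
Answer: Rational(2137325, 2706) ≈ 789.85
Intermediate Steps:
L = Rational(535, 2706) (L = Mul(3, Mul(Add(Mul(34, Pow(-41, -1)), Mul(-47, Pow(22, -1))), Pow(-45, -1))) = Mul(3, Mul(Add(Mul(34, Rational(-1, 41)), Mul(-47, Rational(1, 22))), Rational(-1, 45))) = Mul(3, Mul(Add(Rational(-34, 41), Rational(-47, 22)), Rational(-1, 45))) = Mul(3, Mul(Rational(-2675, 902), Rational(-1, 45))) = Mul(3, Rational(535, 8118)) = Rational(535, 2706) ≈ 0.19771)
Mul(Mul(L, G), 85) = Mul(Mul(Rational(535, 2706), 47), 85) = Mul(Rational(25145, 2706), 85) = Rational(2137325, 2706)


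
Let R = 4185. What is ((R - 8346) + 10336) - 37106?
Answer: -30931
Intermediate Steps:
((R - 8346) + 10336) - 37106 = ((4185 - 8346) + 10336) - 37106 = (-4161 + 10336) - 37106 = 6175 - 37106 = -30931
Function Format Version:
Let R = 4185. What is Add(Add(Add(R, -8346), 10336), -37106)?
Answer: -30931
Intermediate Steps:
Add(Add(Add(R, -8346), 10336), -37106) = Add(Add(Add(4185, -8346), 10336), -37106) = Add(Add(-4161, 10336), -37106) = Add(6175, -37106) = -30931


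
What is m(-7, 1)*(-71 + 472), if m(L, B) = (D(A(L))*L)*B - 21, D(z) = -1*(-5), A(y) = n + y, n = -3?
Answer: -22456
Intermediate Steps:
A(y) = -3 + y
D(z) = 5
m(L, B) = -21 + 5*B*L (m(L, B) = (5*L)*B - 21 = 5*B*L - 21 = -21 + 5*B*L)
m(-7, 1)*(-71 + 472) = (-21 + 5*1*(-7))*(-71 + 472) = (-21 - 35)*401 = -56*401 = -22456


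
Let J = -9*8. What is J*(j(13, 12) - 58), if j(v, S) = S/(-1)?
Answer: 5040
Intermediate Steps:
j(v, S) = -S (j(v, S) = S*(-1) = -S)
J = -72
J*(j(13, 12) - 58) = -72*(-1*12 - 58) = -72*(-12 - 58) = -72*(-70) = 5040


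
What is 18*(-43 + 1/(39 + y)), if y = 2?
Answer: -31716/41 ≈ -773.56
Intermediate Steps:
18*(-43 + 1/(39 + y)) = 18*(-43 + 1/(39 + 2)) = 18*(-43 + 1/41) = 18*(-1762/41) = -31716/41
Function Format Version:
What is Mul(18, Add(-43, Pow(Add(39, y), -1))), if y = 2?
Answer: Rational(-31716, 41) ≈ -773.56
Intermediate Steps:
Mul(18, Add(-43, Pow(Add(39, y), -1))) = Mul(18, Add(-43, Pow(Add(39, 2), -1))) = Mul(18, Add(-43, Pow(41, -1))) = Mul(18, Add(-43, Rational(1, 41))) = Mul(18, Rational(-1762, 41)) = Rational(-31716, 41)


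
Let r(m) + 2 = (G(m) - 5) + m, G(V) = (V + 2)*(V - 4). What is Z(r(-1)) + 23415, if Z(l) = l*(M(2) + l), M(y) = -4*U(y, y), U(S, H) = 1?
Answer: 23636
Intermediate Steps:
G(V) = (-4 + V)*(2 + V) (G(V) = (2 + V)*(-4 + V) = (-4 + V)*(2 + V))
r(m) = -15 + m² - m (r(m) = -2 + (((-8 + m² - 2*m) - 5) + m) = -2 + ((-13 + m² - 2*m) + m) = -2 + (-13 + m² - m) = -15 + m² - m)
M(y) = -4 (M(y) = -4*1 = -4)
Z(l) = l*(-4 + l)
Z(r(-1)) + 23415 = (-15 + (-1)² - 1*(-1))*(-4 + (-15 + (-1)² - 1*(-1))) + 23415 = (-15 + 1 + 1)*(-4 + (-15 + 1 + 1)) + 23415 = -13*(-4 - 13) + 23415 = -13*(-17) + 23415 = 221 + 23415 = 23636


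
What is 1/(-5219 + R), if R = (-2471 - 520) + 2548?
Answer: -1/5662 ≈ -0.00017662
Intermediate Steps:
R = -443 (R = -2991 + 2548 = -443)
1/(-5219 + R) = 1/(-5219 - 443) = 1/(-5662) = -1/5662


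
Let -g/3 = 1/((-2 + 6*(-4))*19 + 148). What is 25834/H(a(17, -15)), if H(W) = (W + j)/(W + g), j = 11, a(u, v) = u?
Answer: 76016545/4844 ≈ 15693.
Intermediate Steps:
g = 3/346 (g = -3/((-2 + 6*(-4))*19 + 148) = -3/((-2 - 24)*19 + 148) = -3/(-26*19 + 148) = -3/(-494 + 148) = -3/(-346) = -3*(-1/346) = 3/346 ≈ 0.0086705)
H(W) = (11 + W)/(3/346 + W) (H(W) = (W + 11)/(W + 3/346) = (11 + W)/(3/346 + W))
25834/H(a(17, -15)) = 25834/((346*(11 + 17)/(3 + 346*17))) = 25834/((346*28/(3 + 5882))) = 25834/((346*28/5885)) = 25834/((346*(1/5885)*28)) = 25834/(9688/5885) = 25834*(5885/9688) = 76016545/4844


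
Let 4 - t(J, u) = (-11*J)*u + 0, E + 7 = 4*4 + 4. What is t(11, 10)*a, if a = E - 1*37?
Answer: -29136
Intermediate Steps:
E = 13 (E = -7 + (4*4 + 4) = -7 + (16 + 4) = -7 + 20 = 13)
a = -24 (a = 13 - 1*37 = 13 - 37 = -24)
t(J, u) = 4 + 11*J*u (t(J, u) = 4 - ((-11*J)*u + 0) = 4 - (-11*J*u + 0) = 4 - (-11)*J*u = 4 + 11*J*u)
t(11, 10)*a = (4 + 11*11*10)*(-24) = (4 + 1210)*(-24) = 1214*(-24) = -29136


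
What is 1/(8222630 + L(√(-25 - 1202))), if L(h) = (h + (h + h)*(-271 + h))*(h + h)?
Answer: 2387561/22809179251216 + 1227*I*√1227/22809179251216 ≈ 1.0468e-7 + 1.8843e-9*I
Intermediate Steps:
L(h) = 2*h*(h + 2*h*(-271 + h)) (L(h) = (h + (2*h)*(-271 + h))*(2*h) = (h + 2*h*(-271 + h))*(2*h) = 2*h*(h + 2*h*(-271 + h)))
1/(8222630 + L(√(-25 - 1202))) = 1/(8222630 + (√(-25 - 1202))²*(-1082 + 4*√(-25 - 1202))) = 1/(8222630 + (√(-1227))²*(-1082 + 4*√(-1227))) = 1/(8222630 + (I*√1227)²*(-1082 + 4*(I*√1227))) = 1/(8222630 - 1227*(-1082 + 4*I*√1227)) = 1/(8222630 + (1327614 - 4908*I*√1227)) = 1/(9550244 - 4908*I*√1227)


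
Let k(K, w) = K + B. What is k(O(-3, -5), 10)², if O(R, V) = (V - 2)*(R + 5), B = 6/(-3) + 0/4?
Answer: 256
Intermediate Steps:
B = -2 (B = 6*(-⅓) + 0*(¼) = -2 + 0 = -2)
O(R, V) = (-2 + V)*(5 + R)
k(K, w) = -2 + K (k(K, w) = K - 2 = -2 + K)
k(O(-3, -5), 10)² = (-2 + (-10 - 2*(-3) + 5*(-5) - 3*(-5)))² = (-2 + (-10 + 6 - 25 + 15))² = (-2 - 14)² = (-16)² = 256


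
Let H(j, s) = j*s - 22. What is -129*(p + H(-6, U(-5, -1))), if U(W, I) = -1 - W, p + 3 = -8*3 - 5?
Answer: 10062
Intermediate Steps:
p = -32 (p = -3 + (-8*3 - 5) = -3 + (-24 - 5) = -3 - 29 = -32)
H(j, s) = -22 + j*s
-129*(p + H(-6, U(-5, -1))) = -129*(-32 + (-22 - 6*(-1 - 1*(-5)))) = -129*(-32 + (-22 - 6*(-1 + 5))) = -129*(-32 + (-22 - 6*4)) = -129*(-32 + (-22 - 24)) = -129*(-32 - 46) = -129*(-78) = 10062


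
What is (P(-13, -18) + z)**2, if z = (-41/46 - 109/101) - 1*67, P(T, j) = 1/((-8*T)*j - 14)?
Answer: 43151879242081/9071229049 ≈ 4757.0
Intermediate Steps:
P(T, j) = 1/(-14 - 8*T*j) (P(T, j) = 1/(-8*T*j - 14) = 1/(-14 - 8*T*j))
z = -320437/4646 (z = (-41*1/46 - 109*1/101) - 67 = (-41/46 - 109/101) - 67 = -9155/4646 - 67 = -320437/4646 ≈ -68.970)
(P(-13, -18) + z)**2 = (-1/(14 + 8*(-13)*(-18)) - 320437/4646)**2 = (-1/(14 + 1872) - 320437/4646)**2 = (-1/1886 - 320437/4646)**2 = (-6569009/95243)**2 = 43151879242081/9071229049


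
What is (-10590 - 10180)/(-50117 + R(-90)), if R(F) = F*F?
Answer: 20770/42017 ≈ 0.49432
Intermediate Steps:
R(F) = F²
(-10590 - 10180)/(-50117 + R(-90)) = (-10590 - 10180)/(-50117 + (-90)²) = -20770/(-50117 + 8100) = -20770/(-42017) = -20770*(-1/42017) = 20770/42017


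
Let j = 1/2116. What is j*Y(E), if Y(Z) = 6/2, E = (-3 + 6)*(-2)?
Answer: 3/2116 ≈ 0.0014178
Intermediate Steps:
E = -6 (E = 3*(-2) = -6)
Y(Z) = 3 (Y(Z) = 6*(1/2) = 3)
j = 1/2116 ≈ 0.00047259
j*Y(E) = (1/2116)*3 = 3/2116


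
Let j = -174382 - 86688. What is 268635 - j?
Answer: 529705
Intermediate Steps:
j = -261070
268635 - j = 268635 - 1*(-261070) = 268635 + 261070 = 529705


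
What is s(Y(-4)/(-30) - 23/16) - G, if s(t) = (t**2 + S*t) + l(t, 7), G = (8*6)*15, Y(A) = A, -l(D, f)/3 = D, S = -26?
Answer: -39195551/57600 ≈ -680.48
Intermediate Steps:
l(D, f) = -3*D
G = 720 (G = 48*15 = 720)
s(t) = t**2 - 29*t (s(t) = (t**2 - 26*t) - 3*t = t**2 - 29*t)
s(Y(-4)/(-30) - 23/16) - G = (-4/(-30) - 23/16)*(-29 + (-4/(-30) - 23/16)) - 1*720 = (-4*(-1/30) - 23*1/16)*(-29 + (-4*(-1/30) - 23*1/16)) - 720 = (2/15 - 23/16)*(-29 + (2/15 - 23/16)) - 720 = -313*(-29 - 313/240)/240 - 720 = -313/240*(-7273/240) - 720 = 2276449/57600 - 720 = -39195551/57600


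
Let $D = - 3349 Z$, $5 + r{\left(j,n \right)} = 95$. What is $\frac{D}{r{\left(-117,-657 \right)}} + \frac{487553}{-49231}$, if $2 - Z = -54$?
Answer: $- \frac{4638429217}{2215395} \approx -2093.7$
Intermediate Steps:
$Z = 56$ ($Z = 2 - -54 = 2 + 54 = 56$)
$r{\left(j,n \right)} = 90$ ($r{\left(j,n \right)} = -5 + 95 = 90$)
$D = -187544$ ($D = \left(-3349\right) 56 = -187544$)
$\frac{D}{r{\left(-117,-657 \right)}} + \frac{487553}{-49231} = - \frac{187544}{90} + \frac{487553}{-49231} = \left(-187544\right) \frac{1}{90} + 487553 \left(- \frac{1}{49231}\right) = - \frac{93772}{45} - \frac{487553}{49231} = - \frac{4638429217}{2215395}$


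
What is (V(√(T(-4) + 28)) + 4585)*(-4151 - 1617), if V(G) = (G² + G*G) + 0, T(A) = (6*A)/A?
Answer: -26838504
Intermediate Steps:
T(A) = 6
V(G) = 2*G² (V(G) = (G² + G²) + 0 = 2*G² + 0 = 2*G²)
(V(√(T(-4) + 28)) + 4585)*(-4151 - 1617) = (2*(√(6 + 28))² + 4585)*(-4151 - 1617) = (2*(√34)² + 4585)*(-5768) = (2*34 + 4585)*(-5768) = (68 + 4585)*(-5768) = 4653*(-5768) = -26838504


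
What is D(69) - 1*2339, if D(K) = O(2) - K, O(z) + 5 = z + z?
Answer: -2409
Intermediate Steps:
O(z) = -5 + 2*z (O(z) = -5 + (z + z) = -5 + 2*z)
D(K) = -1 - K (D(K) = (-5 + 2*2) - K = (-5 + 4) - K = -1 - K)
D(69) - 1*2339 = (-1 - 1*69) - 1*2339 = (-1 - 69) - 2339 = -70 - 2339 = -2409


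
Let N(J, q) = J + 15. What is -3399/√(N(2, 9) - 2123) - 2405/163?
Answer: -2405/163 + 1133*I*√26/78 ≈ -14.755 + 74.067*I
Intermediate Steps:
N(J, q) = 15 + J
-3399/√(N(2, 9) - 2123) - 2405/163 = -3399/√((15 + 2) - 2123) - 2405/163 = -3399/√(17 - 2123) - 2405*1/163 = -3399*(-I*√26/234) - 2405/163 = -(-1133)*I*√26/78 - 2405/163 = 1133*I*√26/78 - 2405/163 = -2405/163 + 1133*I*√26/78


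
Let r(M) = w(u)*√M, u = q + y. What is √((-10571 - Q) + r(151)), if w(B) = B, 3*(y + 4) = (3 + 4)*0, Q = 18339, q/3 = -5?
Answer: √(-28910 - 19*√151) ≈ 170.71*I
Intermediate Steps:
q = -15 (q = 3*(-5) = -15)
y = -4 (y = -4 + ((3 + 4)*0)/3 = -4 + (7*0)/3 = -4 + (⅓)*0 = -4 + 0 = -4)
u = -19 (u = -15 - 4 = -19)
r(M) = -19*√M
√((-10571 - Q) + r(151)) = √((-10571 - 1*18339) - 19*√151) = √((-10571 - 18339) - 19*√151) = √(-28910 - 19*√151)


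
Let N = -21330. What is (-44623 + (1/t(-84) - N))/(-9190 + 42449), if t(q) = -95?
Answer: -2212836/3159605 ≈ -0.70035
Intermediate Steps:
(-44623 + (1/t(-84) - N))/(-9190 + 42449) = (-44623 + (1/(-95) - 1*(-21330)))/(-9190 + 42449) = (-44623 + (-1/95 + 21330))/33259 = (-44623 + 2026349/95)*(1/33259) = -2212836/95*1/33259 = -2212836/3159605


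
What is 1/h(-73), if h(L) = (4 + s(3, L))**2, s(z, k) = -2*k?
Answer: 1/22500 ≈ 4.4444e-5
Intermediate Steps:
h(L) = (4 - 2*L)**2
1/h(-73) = 1/(4*(-2 - 73)**2) = 1/(4*(-75)**2) = 1/(4*5625) = 1/22500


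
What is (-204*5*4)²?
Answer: 16646400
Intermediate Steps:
(-204*5*4)² = (-204*20)² = (-34*120)² = (-4080)² = 16646400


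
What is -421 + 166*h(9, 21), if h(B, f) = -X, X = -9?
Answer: 1073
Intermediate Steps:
h(B, f) = 9 (h(B, f) = -1*(-9) = 9)
-421 + 166*h(9, 21) = -421 + 166*9 = -421 + 1494 = 1073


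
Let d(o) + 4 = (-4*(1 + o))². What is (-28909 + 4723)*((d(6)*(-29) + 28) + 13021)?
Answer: 231484206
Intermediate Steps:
d(o) = -4 + (-4 - 4*o)² (d(o) = -4 + (-4*(1 + o))² = -4 + (-4 - 4*o)²)
(-28909 + 4723)*((d(6)*(-29) + 28) + 13021) = (-28909 + 4723)*(((-4 + 16*(1 + 6)²)*(-29) + 28) + 13021) = -24186*(((-4 + 16*7²)*(-29) + 28) + 13021) = -24186*(((-4 + 16*49)*(-29) + 28) + 13021) = -24186*(((-4 + 784)*(-29) + 28) + 13021) = -24186*((780*(-29) + 28) + 13021) = -24186*((-22620 + 28) + 13021) = -24186*(-22592 + 13021) = -24186*(-9571) = 231484206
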